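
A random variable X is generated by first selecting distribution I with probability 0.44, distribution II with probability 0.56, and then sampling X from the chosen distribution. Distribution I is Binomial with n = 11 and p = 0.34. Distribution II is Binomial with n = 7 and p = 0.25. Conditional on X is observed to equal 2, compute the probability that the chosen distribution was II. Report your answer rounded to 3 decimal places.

0.724

Likelihoods P(X=2 | ·): I: 0.151083; II: 0.311462.
Posterior ∝ prior × likelihood. Numerator for II: 0.56·0.311462 = 0.174419.
Normalizing constant: 0.44·0.151083 + 0.56·0.311462 = 0.240896.
P(II | observation) = 0.174419 / 0.240896 = 0.724044.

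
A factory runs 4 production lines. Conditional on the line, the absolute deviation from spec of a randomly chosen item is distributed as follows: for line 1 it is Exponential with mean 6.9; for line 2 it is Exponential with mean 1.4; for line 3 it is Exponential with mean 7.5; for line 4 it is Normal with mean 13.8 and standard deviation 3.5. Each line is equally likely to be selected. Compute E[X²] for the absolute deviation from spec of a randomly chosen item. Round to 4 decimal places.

103.5825

For each component E[X²] = Var + (mean)², giving 1: 95.22; 2: 3.92; 3: 112.5; 4: 202.69.
Overall E[X²] = 0.25·95.22 + 0.25·3.92 + 0.25·112.5 + 0.25·202.69 = 103.583.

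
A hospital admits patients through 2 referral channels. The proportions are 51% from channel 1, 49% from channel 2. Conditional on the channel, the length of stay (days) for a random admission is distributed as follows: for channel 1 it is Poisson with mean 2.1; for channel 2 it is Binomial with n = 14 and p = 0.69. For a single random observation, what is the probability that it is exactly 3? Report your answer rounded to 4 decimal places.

Conditional on each channel, P(X = 3): 1: 0.189011; 2: 0.000303828.
By total probability, P(X = 3) = 0.51·0.189011 + 0.49·0.000303828 = 0.0965447.

0.0965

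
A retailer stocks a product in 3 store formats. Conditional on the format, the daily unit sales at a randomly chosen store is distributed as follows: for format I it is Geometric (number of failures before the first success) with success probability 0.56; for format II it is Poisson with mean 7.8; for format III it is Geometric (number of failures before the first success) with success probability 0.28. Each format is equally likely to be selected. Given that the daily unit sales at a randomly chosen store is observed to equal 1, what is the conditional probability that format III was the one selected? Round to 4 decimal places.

Likelihoods P(X=1 | ·): I: 0.2464; II: 0.00319593; III: 0.2016.
Posterior ∝ prior × likelihood. Numerator for III: 0.333333·0.2016 = 0.0672.
Normalizing constant: 0.333333·0.2464 + 0.333333·0.00319593 + 0.333333·0.2016 = 0.150399.
P(III | observation) = 0.0672 / 0.150399 = 0.446813.

0.4468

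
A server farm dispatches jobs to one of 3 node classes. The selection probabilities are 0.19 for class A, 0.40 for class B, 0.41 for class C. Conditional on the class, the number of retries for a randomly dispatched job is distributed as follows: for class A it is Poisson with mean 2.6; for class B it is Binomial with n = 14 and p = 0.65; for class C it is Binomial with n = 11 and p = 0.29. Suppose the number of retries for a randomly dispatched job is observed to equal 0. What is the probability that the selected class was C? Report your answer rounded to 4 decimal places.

Likelihoods P(X=0 | ·): A: 0.0742736; B: 4.13955e-07; C: 0.0231122.
Posterior ∝ prior × likelihood. Numerator for C: 0.41·0.0231122 = 0.00947601.
Normalizing constant: 0.19·0.0742736 + 0.4·4.13955e-07 + 0.41·0.0231122 = 0.0235882.
P(C | observation) = 0.00947601 / 0.0235882 = 0.401728.

0.4017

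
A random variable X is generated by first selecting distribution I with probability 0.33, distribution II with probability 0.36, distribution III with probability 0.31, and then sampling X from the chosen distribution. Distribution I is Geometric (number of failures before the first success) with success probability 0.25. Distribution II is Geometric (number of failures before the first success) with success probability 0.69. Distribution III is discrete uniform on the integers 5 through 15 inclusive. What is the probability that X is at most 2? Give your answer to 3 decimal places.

Conditional on each component, P(X ≤ 2): I: 0.578125; II: 0.970209; III: 0.
By total probability, P(X ≤ 2) = 0.33·0.578125 + 0.36·0.970209 + 0.31·0 = 0.540056.

0.540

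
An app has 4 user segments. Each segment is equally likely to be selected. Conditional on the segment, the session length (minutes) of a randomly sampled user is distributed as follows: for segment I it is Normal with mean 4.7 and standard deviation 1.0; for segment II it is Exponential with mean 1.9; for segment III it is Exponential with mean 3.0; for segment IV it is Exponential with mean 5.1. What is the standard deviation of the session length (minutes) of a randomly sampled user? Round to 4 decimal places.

3.4025

Per component, I: μ=4.7, E[X²]=23.09; II: μ=1.9, E[X²]=7.22; III: μ=3, E[X²]=18; IV: μ=5.1, E[X²]=52.02.
E[X] = 0.25·4.7 + 0.25·1.9 + 0.25·3 + 0.25·5.1 = 3.675.
E[X²] = 0.25·23.09 + 0.25·7.22 + 0.25·18 + 0.25·52.02 = 25.0825.
Var(X) = E[X²] − (E[X])² = 25.0825 − 13.5056 = 11.5769.
SD(X) = √11.5769 = 3.40248.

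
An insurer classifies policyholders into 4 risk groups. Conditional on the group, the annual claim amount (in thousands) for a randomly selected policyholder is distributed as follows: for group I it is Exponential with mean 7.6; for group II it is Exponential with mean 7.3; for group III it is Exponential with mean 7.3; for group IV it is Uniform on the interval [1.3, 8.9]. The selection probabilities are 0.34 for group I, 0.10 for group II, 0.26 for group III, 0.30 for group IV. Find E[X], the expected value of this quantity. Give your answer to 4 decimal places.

Component means — I: 7.6; II: 7.3; III: 7.3; IV: 5.1.
E[X] = 0.34·7.6 + 0.1·7.3 + 0.26·7.3 + 0.3·5.1 = 6.742.

6.7420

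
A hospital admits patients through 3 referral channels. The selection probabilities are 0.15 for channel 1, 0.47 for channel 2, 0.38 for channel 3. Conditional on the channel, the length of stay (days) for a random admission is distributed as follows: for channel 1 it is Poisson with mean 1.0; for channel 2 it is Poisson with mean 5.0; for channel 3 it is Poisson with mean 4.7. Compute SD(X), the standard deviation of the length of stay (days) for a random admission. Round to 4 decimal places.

Per component, 1: μ=1, E[X²]=2; 2: μ=5, E[X²]=30; 3: μ=4.7, E[X²]=26.79.
E[X] = 0.15·1 + 0.47·5 + 0.38·4.7 = 4.286.
E[X²] = 0.15·2 + 0.47·30 + 0.38·26.79 = 24.5802.
Var(X) = E[X²] − (E[X])² = 24.5802 − 18.3698 = 6.2104.
SD(X) = √6.2104 = 2.49207.

2.4921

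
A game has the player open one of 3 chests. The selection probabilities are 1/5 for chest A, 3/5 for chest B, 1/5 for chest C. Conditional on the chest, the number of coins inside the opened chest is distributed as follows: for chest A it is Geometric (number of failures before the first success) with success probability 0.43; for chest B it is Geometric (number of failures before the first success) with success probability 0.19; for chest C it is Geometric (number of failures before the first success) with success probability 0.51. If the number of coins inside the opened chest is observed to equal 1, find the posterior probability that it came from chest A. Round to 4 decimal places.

0.2562

Likelihoods P(X=1 | ·): A: 0.2451; B: 0.1539; C: 0.2499.
Posterior ∝ prior × likelihood. Numerator for A: 0.2·0.2451 = 0.04902.
Normalizing constant: 0.2·0.2451 + 0.6·0.1539 + 0.2·0.2499 = 0.19134.
P(A | observation) = 0.04902 / 0.19134 = 0.256193.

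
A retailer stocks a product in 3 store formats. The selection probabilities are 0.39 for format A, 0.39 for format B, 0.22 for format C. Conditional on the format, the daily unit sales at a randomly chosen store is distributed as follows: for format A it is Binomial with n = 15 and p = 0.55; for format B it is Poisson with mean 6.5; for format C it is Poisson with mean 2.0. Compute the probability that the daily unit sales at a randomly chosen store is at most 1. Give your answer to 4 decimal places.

0.0938

Conditional on each format, P(X ≤ 1): A: 0.000121477; B: 0.0112758; C: 0.406006.
By total probability, P(X ≤ 1) = 0.39·0.000121477 + 0.39·0.0112758 + 0.22·0.406006 = 0.0937662.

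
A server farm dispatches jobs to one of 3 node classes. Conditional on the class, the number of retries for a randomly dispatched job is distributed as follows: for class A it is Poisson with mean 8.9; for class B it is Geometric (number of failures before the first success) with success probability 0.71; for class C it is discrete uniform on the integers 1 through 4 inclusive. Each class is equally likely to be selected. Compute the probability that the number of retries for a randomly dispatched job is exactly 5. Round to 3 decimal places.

0.022

Conditional on each class, P(X = 5): A: 0.063467; B: 0.00145629; C: 0.
By total probability, P(X = 5) = 0.333333·0.063467 + 0.333333·0.00145629 + 0.333333·0 = 0.0216411.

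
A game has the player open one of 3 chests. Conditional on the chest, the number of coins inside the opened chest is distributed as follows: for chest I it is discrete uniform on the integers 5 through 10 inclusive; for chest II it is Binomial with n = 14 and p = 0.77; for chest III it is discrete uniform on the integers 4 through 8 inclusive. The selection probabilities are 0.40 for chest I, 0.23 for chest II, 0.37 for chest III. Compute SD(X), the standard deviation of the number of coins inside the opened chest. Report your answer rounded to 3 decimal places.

Per component, I: μ=7.5, E[X²]=59.1667; II: μ=10.78, E[X²]=118.688; III: μ=6, E[X²]=38.
E[X] = 0.4·7.5 + 0.23·10.78 + 0.37·6 = 7.6994.
E[X²] = 0.4·59.1667 + 0.23·118.688 + 0.37·38 = 65.0249.
Var(X) = E[X²] − (E[X])² = 65.0249 − 59.2808 = 5.7441.
SD(X) = √5.7441 = 2.39669.

2.397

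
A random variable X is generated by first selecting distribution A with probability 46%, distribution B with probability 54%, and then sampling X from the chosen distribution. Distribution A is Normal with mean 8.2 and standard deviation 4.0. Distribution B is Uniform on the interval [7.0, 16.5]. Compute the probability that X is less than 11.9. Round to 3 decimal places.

Conditional on each component, P(X < 11.9): A: 0.822517; B: 0.515789.
By total probability, P(X < 11.9) = 0.46·0.822517 + 0.54·0.515789 = 0.656884.

0.657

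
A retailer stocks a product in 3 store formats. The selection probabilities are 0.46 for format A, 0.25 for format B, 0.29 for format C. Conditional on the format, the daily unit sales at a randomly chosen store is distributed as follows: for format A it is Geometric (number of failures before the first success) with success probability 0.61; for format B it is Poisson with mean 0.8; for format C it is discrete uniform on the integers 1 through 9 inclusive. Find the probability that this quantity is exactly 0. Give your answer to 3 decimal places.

Conditional on each format, P(X = 0): A: 0.61; B: 0.449329; C: 0.
By total probability, P(X = 0) = 0.46·0.61 + 0.25·0.449329 + 0.29·0 = 0.392932.

0.393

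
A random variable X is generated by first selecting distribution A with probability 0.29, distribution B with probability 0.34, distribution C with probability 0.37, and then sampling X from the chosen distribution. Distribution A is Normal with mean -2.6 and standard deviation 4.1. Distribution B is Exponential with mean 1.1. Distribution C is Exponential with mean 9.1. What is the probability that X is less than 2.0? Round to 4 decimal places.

Conditional on each component, P(X < 2.0): A: 0.869058; B: 0.837679; C: 0.197305.
By total probability, P(X < 2.0) = 0.29·0.869058 + 0.34·0.837679 + 0.37·0.197305 = 0.609841.

0.6098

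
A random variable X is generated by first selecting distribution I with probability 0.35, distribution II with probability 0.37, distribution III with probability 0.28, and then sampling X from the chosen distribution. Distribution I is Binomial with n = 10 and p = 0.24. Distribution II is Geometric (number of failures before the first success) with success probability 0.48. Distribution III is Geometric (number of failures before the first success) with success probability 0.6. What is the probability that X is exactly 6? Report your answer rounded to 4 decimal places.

Conditional on each component, P(X = 6): I: 0.0133888; II: 0.00948989; III: 0.0024576.
By total probability, P(X = 6) = 0.35·0.0133888 + 0.37·0.00948989 + 0.28·0.0024576 = 0.00888546.

0.0089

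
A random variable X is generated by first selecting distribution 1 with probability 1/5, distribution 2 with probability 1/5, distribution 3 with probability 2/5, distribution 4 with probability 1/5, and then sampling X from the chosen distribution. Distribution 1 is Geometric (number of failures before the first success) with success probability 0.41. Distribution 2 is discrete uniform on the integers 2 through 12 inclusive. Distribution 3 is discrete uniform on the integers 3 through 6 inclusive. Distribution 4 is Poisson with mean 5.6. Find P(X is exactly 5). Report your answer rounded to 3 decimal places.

Conditional on each component, P(X = 5): 1: 0.0293119; 2: 0.0909091; 3: 0.25; 4: 0.169711.
By total probability, P(X = 5) = 0.2·0.0293119 + 0.2·0.0909091 + 0.4·0.25 + 0.2·0.169711 = 0.157986.

0.158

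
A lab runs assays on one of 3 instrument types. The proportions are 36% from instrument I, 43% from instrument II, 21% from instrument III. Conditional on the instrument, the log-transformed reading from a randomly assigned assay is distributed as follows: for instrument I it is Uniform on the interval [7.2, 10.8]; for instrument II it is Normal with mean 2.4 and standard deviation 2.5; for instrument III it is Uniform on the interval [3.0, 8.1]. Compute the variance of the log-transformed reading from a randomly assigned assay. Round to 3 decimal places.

Per component, I: μ=9, E[X²]=82.08; II: μ=2.4, E[X²]=12.01; III: μ=5.55, E[X²]=32.97.
E[X] = 0.36·9 + 0.43·2.4 + 0.21·5.55 = 5.4375.
E[X²] = 0.36·82.08 + 0.43·12.01 + 0.21·32.97 = 41.6368.
Var(X) = E[X²] − (E[X])² = 41.6368 − 29.5664 = 12.0704.

12.070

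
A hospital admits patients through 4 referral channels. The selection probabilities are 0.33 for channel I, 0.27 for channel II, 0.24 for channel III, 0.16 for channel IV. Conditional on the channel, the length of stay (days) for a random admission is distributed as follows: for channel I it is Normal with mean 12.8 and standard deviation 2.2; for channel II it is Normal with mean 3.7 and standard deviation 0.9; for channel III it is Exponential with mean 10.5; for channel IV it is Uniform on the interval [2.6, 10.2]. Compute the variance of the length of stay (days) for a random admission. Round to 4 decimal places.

42.9628

Per component, I: μ=12.8, E[X²]=168.68; II: μ=3.7, E[X²]=14.5; III: μ=10.5, E[X²]=220.5; IV: μ=6.4, E[X²]=45.7733.
E[X] = 0.33·12.8 + 0.27·3.7 + 0.24·10.5 + 0.16·6.4 = 8.767.
E[X²] = 0.33·168.68 + 0.27·14.5 + 0.24·220.5 + 0.16·45.7733 = 119.823.
Var(X) = E[X²] − (E[X])² = 119.823 − 76.8603 = 42.9628.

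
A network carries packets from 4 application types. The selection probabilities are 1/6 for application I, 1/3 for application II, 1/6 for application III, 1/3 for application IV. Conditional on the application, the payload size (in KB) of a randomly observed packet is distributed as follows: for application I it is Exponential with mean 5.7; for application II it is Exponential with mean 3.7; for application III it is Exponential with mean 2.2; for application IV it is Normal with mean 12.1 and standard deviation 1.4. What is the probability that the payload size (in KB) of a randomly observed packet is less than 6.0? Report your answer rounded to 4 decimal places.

Conditional on each application, P(X < 6.0): I: 0.650982; II: 0.802422; III: 0.934603; IV: 6.58856e-06.
By total probability, P(X < 6.0) = 0.166667·0.650982 + 0.333333·0.802422 + 0.166667·0.934603 + 0.333333·6.58856e-06 = 0.53174.

0.5317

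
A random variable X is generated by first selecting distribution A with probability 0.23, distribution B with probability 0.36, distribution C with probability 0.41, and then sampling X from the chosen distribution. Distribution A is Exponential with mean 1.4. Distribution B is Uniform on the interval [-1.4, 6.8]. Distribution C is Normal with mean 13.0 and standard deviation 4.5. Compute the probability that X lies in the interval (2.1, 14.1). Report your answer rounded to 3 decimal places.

0.499

Conditional on each component, P(2.1 < X < 14.1): A: 0.223088; B: 0.573171; C: 0.588844.
By total probability, P(2.1 < X < 14.1) = 0.23·0.223088 + 0.36·0.573171 + 0.41·0.588844 = 0.499078.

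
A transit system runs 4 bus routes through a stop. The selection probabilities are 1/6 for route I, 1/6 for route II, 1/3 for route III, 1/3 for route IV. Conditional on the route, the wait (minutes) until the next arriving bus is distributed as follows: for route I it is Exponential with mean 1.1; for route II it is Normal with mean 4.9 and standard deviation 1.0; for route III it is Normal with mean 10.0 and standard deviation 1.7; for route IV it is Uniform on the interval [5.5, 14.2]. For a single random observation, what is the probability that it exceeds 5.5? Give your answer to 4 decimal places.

0.7121

Conditional on each route, P(X > 5.5): I: 0.00673795; II: 0.274253; III: 0.99594; IV: 1.
By total probability, P(X > 5.5) = 0.166667·0.00673795 + 0.166667·0.274253 + 0.333333·0.99594 + 0.333333·1 = 0.712145.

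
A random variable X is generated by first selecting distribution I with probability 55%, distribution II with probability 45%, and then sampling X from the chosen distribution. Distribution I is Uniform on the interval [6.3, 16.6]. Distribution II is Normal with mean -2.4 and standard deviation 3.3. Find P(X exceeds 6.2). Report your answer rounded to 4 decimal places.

0.5521

Conditional on each component, P(X > 6.2): I: 1; II: 0.00457951.
By total probability, P(X > 6.2) = 0.55·1 + 0.45·0.00457951 = 0.552061.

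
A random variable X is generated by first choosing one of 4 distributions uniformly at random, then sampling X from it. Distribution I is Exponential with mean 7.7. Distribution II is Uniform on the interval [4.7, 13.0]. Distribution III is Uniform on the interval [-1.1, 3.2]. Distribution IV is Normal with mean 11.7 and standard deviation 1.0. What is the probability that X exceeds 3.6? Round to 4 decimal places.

0.6566

Conditional on each component, P(X > 3.6): I: 0.626546; II: 1; III: 0; IV: 1.
By total probability, P(X > 3.6) = 0.25·0.626546 + 0.25·1 + 0.25·0 + 0.25·1 = 0.656637.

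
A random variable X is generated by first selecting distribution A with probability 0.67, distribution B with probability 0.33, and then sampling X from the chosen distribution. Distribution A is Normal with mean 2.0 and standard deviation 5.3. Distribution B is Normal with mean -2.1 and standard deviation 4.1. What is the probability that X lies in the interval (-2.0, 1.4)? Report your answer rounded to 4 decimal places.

0.2508

Conditional on each component, P(-2.0 < X < 1.4): A: 0.229724; B: 0.293624.
By total probability, P(-2.0 < X < 1.4) = 0.67·0.229724 + 0.33·0.293624 = 0.250811.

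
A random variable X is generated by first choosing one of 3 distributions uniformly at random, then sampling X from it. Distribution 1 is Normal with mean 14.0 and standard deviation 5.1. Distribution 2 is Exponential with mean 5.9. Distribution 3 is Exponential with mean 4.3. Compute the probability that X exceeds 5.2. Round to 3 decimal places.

0.557

Conditional on each component, P(X > 5.2): 1: 0.95778; 2: 0.414221; 3: 0.298405.
By total probability, P(X > 5.2) = 0.333333·0.95778 + 0.333333·0.414221 + 0.333333·0.298405 = 0.556802.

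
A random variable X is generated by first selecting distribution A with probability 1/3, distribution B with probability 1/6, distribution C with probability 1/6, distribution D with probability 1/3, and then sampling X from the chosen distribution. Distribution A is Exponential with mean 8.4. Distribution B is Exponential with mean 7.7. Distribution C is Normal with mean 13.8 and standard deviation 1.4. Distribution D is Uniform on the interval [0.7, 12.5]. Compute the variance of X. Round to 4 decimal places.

Per component, A: μ=8.4, E[X²]=141.12; B: μ=7.7, E[X²]=118.58; C: μ=13.8, E[X²]=192.4; D: μ=6.6, E[X²]=55.1633.
E[X] = 0.333333·8.4 + 0.166667·7.7 + 0.166667·13.8 + 0.333333·6.6 = 8.58333.
E[X²] = 0.333333·141.12 + 0.166667·118.58 + 0.166667·192.4 + 0.333333·55.1633 = 117.258.
Var(X) = E[X²] − (E[X])² = 117.258 − 73.6736 = 43.5842.

43.5842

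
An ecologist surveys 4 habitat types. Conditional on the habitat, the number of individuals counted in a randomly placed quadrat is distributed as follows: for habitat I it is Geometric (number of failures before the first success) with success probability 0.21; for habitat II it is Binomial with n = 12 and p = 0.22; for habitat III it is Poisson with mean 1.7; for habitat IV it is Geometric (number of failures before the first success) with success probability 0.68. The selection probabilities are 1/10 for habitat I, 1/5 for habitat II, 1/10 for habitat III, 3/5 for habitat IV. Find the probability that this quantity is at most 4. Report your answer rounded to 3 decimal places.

0.944

Conditional on each habitat, P(X ≤ 4): I: 0.692294; II: 0.897864; III: 0.970385; IV: 0.996645.
By total probability, P(X ≤ 4) = 0.1·0.692294 + 0.2·0.897864 + 0.1·0.970385 + 0.6·0.996645 = 0.943827.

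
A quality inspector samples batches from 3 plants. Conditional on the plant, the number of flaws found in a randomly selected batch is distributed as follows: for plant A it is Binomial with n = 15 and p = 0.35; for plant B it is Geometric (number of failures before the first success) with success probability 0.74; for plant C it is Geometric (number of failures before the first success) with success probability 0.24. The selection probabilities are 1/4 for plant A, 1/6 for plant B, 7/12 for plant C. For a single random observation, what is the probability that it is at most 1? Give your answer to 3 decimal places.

0.405

Conditional on each plant, P(X ≤ 1): A: 0.0141788; B: 0.9324; C: 0.4224.
By total probability, P(X ≤ 1) = 0.25·0.0141788 + 0.166667·0.9324 + 0.583333·0.4224 = 0.405345.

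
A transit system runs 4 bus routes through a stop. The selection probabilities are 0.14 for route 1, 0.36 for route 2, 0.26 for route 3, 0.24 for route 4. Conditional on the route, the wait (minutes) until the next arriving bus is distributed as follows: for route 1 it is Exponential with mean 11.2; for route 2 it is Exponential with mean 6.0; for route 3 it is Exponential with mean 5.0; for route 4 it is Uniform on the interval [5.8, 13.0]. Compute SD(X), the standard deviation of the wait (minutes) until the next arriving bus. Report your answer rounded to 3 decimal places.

6.575

Per component, 1: μ=11.2, E[X²]=250.88; 2: μ=6, E[X²]=72; 3: μ=5, E[X²]=50; 4: μ=9.4, E[X²]=92.68.
E[X] = 0.14·11.2 + 0.36·6 + 0.26·5 + 0.24·9.4 = 7.284.
E[X²] = 0.14·250.88 + 0.36·72 + 0.26·50 + 0.24·92.68 = 96.2864.
Var(X) = E[X²] − (E[X])² = 96.2864 − 53.0567 = 43.2297.
SD(X) = √43.2297 = 6.57493.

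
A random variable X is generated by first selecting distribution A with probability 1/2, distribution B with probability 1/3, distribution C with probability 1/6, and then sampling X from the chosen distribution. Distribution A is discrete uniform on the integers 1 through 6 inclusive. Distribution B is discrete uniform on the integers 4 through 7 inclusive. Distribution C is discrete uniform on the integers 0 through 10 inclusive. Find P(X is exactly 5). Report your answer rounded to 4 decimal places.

0.1818

Conditional on each component, P(X = 5): A: 0.166667; B: 0.25; C: 0.0909091.
By total probability, P(X = 5) = 0.5·0.166667 + 0.333333·0.25 + 0.166667·0.0909091 = 0.181818.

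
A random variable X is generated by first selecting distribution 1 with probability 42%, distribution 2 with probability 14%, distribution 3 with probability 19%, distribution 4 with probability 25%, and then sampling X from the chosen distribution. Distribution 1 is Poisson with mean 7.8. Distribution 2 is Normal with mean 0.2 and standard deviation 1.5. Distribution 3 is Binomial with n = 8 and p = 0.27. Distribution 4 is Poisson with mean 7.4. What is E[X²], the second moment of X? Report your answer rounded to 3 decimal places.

45.875

For each component E[X²] = Var + (mean)², giving 1: 68.64; 2: 2.29; 3: 6.2424; 4: 62.16.
Overall E[X²] = 0.42·68.64 + 0.14·2.29 + 0.19·6.2424 + 0.25·62.16 = 45.8755.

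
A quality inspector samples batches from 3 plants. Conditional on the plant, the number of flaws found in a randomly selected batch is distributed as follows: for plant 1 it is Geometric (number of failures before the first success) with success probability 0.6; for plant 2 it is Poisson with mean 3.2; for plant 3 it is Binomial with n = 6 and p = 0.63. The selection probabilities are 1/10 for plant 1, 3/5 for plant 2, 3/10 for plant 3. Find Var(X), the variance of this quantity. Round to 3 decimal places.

Per component, 1: μ=0.666667, E[X²]=1.55556; 2: μ=3.2, E[X²]=13.44; 3: μ=3.78, E[X²]=15.687.
E[X] = 0.1·0.666667 + 0.6·3.2 + 0.3·3.78 = 3.12067.
E[X²] = 0.1·1.55556 + 0.6·13.44 + 0.3·15.687 = 12.9257.
Var(X) = E[X²] − (E[X])² = 12.9257 − 9.73856 = 3.1871.

3.187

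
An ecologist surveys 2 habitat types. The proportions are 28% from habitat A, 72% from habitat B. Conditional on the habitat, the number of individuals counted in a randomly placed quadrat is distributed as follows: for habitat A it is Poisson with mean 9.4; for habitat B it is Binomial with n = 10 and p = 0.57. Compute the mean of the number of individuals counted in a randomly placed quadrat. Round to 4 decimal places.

Component means — A: 9.4; B: 5.7.
E[X] = 0.28·9.4 + 0.72·5.7 = 6.736.

6.7360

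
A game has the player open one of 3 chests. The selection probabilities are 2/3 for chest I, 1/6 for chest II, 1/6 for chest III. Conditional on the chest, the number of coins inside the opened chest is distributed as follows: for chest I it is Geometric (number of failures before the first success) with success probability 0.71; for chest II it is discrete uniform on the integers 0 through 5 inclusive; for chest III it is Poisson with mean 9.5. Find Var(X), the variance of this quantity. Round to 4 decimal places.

13.4842

Per component, I: μ=0.408451, E[X²]=0.742115; II: μ=2.5, E[X²]=9.16667; III: μ=9.5, E[X²]=99.75.
E[X] = 0.666667·0.408451 + 0.166667·2.5 + 0.166667·9.5 = 2.2723.
E[X²] = 0.666667·0.742115 + 0.166667·9.16667 + 0.166667·99.75 = 18.6475.
Var(X) = E[X²] − (E[X])² = 18.6475 − 5.16335 = 13.4842.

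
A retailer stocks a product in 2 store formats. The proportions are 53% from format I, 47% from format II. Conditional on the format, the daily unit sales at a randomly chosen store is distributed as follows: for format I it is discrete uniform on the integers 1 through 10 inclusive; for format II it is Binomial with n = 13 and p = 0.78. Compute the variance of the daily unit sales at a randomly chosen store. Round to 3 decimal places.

Per component, I: μ=5.5, E[X²]=38.5; II: μ=10.14, E[X²]=105.05.
E[X] = 0.53·5.5 + 0.47·10.14 = 7.6808.
E[X²] = 0.53·38.5 + 0.47·105.05 = 69.7787.
Var(X) = E[X²] − (E[X])² = 69.7787 − 58.9947 = 10.784.

10.784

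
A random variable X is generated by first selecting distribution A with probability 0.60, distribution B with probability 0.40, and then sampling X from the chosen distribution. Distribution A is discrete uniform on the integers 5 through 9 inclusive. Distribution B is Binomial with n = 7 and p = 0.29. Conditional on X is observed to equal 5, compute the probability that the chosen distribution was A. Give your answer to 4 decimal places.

0.9325

Likelihoods P(X=5 | ·): A: 0.2; B: 0.0217133.
Posterior ∝ prior × likelihood. Numerator for A: 0.6·0.2 = 0.12.
Normalizing constant: 0.6·0.2 + 0.4·0.0217133 = 0.128685.
P(A | observation) = 0.12 / 0.128685 = 0.932507.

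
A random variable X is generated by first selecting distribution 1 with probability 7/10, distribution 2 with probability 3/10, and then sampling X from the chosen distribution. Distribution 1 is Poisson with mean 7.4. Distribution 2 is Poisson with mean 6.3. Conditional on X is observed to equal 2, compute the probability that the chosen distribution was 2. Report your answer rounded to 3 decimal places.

0.483

Likelihoods P(X=2 | ·): 1: 0.0167361; 2: 0.0364415.
Posterior ∝ prior × likelihood. Numerator for 2: 0.3·0.0364415 = 0.0109324.
Normalizing constant: 0.7·0.0167361 + 0.3·0.0364415 = 0.0226477.
P(2 | observation) = 0.0109324 / 0.0226477 = 0.482717.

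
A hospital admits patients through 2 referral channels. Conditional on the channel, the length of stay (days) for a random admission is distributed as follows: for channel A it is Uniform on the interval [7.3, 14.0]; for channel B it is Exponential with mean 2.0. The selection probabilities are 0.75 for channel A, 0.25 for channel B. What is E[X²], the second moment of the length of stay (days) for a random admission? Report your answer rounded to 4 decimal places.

89.8725

For each component E[X²] = Var + (mean)², giving A: 117.163; B: 8.
Overall E[X²] = 0.75·117.163 + 0.25·8 = 89.8725.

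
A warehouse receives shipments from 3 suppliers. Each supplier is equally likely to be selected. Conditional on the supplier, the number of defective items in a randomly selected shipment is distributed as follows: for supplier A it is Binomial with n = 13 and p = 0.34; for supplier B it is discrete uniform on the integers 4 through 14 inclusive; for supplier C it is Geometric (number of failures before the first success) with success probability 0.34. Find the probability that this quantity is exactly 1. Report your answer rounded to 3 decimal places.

0.085

Conditional on each supplier, P(X = 1): A: 0.030196; B: 0; C: 0.2244.
By total probability, P(X = 1) = 0.333333·0.030196 + 0.333333·0 + 0.333333·0.2244 = 0.0848653.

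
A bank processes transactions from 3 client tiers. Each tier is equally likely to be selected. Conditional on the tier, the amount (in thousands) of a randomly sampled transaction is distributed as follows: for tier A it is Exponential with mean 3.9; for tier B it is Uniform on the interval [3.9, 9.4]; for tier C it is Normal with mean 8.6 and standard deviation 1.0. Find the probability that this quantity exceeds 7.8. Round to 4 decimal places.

Conditional on each tier, P(X > 7.8): A: 0.135335; B: 0.290909; C: 0.788145.
By total probability, P(X > 7.8) = 0.333333·0.135335 + 0.333333·0.290909 + 0.333333·0.788145 = 0.404796.

0.4048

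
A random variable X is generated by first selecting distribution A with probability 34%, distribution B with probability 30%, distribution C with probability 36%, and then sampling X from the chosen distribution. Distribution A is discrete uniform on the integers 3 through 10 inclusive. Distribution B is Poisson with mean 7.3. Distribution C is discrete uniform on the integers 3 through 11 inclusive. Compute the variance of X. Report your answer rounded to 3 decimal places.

6.481

Per component, A: μ=6.5, E[X²]=47.5; B: μ=7.3, E[X²]=60.59; C: μ=7, E[X²]=55.6667.
E[X] = 0.34·6.5 + 0.3·7.3 + 0.36·7 = 6.92.
E[X²] = 0.34·47.5 + 0.3·60.59 + 0.36·55.6667 = 54.367.
Var(X) = E[X²] − (E[X])² = 54.367 − 47.8864 = 6.4806.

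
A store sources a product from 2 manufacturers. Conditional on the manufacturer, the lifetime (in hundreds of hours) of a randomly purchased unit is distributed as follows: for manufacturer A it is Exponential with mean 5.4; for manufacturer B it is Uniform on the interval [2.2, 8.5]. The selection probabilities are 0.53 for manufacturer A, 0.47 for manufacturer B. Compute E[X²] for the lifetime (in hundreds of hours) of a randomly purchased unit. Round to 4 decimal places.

For each component E[X²] = Var + (mean)², giving A: 58.32; B: 31.93.
Overall E[X²] = 0.53·58.32 + 0.47·31.93 = 45.9167.

45.9167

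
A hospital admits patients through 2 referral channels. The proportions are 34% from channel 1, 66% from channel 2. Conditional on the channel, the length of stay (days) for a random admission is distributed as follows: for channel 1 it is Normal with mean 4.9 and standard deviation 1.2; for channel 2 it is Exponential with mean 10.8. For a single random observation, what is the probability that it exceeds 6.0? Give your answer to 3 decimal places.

0.440

Conditional on each channel, P(X > 6.0): 1: 0.179659; 2: 0.573753.
By total probability, P(X > 6.0) = 0.34·0.179659 + 0.66·0.573753 = 0.439761.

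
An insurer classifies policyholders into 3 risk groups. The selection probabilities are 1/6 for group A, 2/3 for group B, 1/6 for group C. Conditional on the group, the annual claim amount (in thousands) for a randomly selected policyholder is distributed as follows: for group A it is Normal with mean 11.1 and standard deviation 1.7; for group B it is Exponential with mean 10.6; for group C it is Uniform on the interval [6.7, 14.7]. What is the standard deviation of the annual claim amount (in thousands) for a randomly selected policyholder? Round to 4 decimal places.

Per component, A: μ=11.1, E[X²]=126.1; B: μ=10.6, E[X²]=224.72; C: μ=10.7, E[X²]=119.823.
E[X] = 0.166667·11.1 + 0.666667·10.6 + 0.166667·10.7 = 10.7.
E[X²] = 0.166667·126.1 + 0.666667·224.72 + 0.166667·119.823 = 190.801.
Var(X) = E[X²] − (E[X])² = 190.801 − 114.49 = 76.3106.
SD(X) = √76.3106 = 8.73559.

8.7356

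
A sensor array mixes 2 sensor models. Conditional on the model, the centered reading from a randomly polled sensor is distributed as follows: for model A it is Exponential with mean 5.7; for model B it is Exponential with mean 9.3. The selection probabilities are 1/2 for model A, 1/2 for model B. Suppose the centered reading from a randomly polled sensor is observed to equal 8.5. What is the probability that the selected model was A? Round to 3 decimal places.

Likelihoods f(8.5 | ·): A: 0.0394905; B: 0.0431103.
Posterior ∝ prior × likelihood. Numerator for A: 0.5·0.0394905 = 0.0197453.
Normalizing constant: 0.5·0.0394905 + 0.5·0.0431103 = 0.0413004.
P(A | observation) = 0.0197453 / 0.0413004 = 0.478089.

0.478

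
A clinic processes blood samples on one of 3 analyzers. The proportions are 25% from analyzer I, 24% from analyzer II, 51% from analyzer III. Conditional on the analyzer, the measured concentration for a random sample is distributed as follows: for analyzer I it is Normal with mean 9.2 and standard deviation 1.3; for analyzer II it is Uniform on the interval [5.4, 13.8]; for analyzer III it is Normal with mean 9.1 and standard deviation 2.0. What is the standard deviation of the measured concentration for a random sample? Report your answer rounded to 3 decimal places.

1.979

Per component, I: μ=9.2, E[X²]=86.33; II: μ=9.6, E[X²]=98.04; III: μ=9.1, E[X²]=86.81.
E[X] = 0.25·9.2 + 0.24·9.6 + 0.51·9.1 = 9.245.
E[X²] = 0.25·86.33 + 0.24·98.04 + 0.51·86.81 = 89.3852.
Var(X) = E[X²] − (E[X])² = 89.3852 − 85.47 = 3.91517.
SD(X) = √3.91517 = 1.97868.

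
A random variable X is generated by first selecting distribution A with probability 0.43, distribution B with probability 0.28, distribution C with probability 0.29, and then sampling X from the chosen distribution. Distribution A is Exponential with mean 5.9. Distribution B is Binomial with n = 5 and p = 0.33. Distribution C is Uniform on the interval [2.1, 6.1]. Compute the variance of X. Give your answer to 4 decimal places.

18.7307

Per component, A: μ=5.9, E[X²]=69.62; B: μ=1.65, E[X²]=3.828; C: μ=4.1, E[X²]=18.1433.
E[X] = 0.43·5.9 + 0.28·1.65 + 0.29·4.1 = 4.188.
E[X²] = 0.43·69.62 + 0.28·3.828 + 0.29·18.1433 = 36.27.
Var(X) = E[X²] − (E[X])² = 36.27 − 17.5393 = 18.7307.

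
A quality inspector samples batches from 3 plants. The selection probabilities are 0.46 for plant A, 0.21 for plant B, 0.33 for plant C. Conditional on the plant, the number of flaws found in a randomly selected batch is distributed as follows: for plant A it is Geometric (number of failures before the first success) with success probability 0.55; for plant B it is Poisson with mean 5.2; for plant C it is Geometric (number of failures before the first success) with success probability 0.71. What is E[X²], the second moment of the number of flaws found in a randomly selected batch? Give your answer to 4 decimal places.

For each component E[X²] = Var + (mean)², giving A: 2.15702; B: 32.24; C: 0.742115.
Overall E[X²] = 0.46·2.15702 + 0.21·32.24 + 0.33·0.742115 = 8.00753.

8.0075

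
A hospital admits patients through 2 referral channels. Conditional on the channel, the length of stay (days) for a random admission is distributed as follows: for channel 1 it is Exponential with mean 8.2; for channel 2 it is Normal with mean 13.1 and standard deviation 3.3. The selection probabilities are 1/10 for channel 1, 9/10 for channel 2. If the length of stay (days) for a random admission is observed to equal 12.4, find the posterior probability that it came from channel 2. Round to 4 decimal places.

Likelihoods f(12.4 | ·): 1: 0.0268812; 2: 0.118202.
Posterior ∝ prior × likelihood. Numerator for 2: 0.9·0.118202 = 0.106382.
Normalizing constant: 0.1·0.0268812 + 0.9·0.118202 = 0.10907.
P(2 | observation) = 0.106382 / 0.10907 = 0.975354.

0.9754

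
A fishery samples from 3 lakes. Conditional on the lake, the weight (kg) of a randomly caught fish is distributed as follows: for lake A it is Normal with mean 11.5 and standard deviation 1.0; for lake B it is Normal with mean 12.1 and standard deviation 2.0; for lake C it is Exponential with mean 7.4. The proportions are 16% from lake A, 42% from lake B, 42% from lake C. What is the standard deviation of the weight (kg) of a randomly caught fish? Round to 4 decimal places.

Per component, A: μ=11.5, E[X²]=133.25; B: μ=12.1, E[X²]=150.41; C: μ=7.4, E[X²]=109.52.
E[X] = 0.16·11.5 + 0.42·12.1 + 0.42·7.4 = 10.03.
E[X²] = 0.16·133.25 + 0.42·150.41 + 0.42·109.52 = 130.491.
Var(X) = E[X²] − (E[X])² = 130.491 − 100.601 = 29.8897.
SD(X) = √29.8897 = 5.46715.

5.4671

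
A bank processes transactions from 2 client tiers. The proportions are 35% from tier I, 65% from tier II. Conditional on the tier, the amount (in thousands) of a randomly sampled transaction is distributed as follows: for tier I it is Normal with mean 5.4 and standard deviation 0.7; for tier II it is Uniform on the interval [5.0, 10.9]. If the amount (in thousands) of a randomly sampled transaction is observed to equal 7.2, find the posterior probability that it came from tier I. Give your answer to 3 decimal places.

0.062

Likelihoods f(7.2 | ·): I: 0.0208921; II: 0.169492.
Posterior ∝ prior × likelihood. Numerator for I: 0.35·0.0208921 = 0.00731222.
Normalizing constant: 0.35·0.0208921 + 0.65·0.169492 = 0.117482.
P(I | observation) = 0.00731222 / 0.117482 = 0.0622414.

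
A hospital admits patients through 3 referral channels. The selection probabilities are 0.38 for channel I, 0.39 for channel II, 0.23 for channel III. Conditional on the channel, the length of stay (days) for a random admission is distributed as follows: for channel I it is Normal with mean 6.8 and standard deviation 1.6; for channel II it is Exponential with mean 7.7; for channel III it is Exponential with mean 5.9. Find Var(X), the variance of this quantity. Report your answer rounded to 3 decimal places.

Per component, I: μ=6.8, E[X²]=48.8; II: μ=7.7, E[X²]=118.58; III: μ=5.9, E[X²]=69.62.
E[X] = 0.38·6.8 + 0.39·7.7 + 0.23·5.9 = 6.944.
E[X²] = 0.38·48.8 + 0.39·118.58 + 0.23·69.62 = 80.8028.
Var(X) = E[X²] − (E[X])² = 80.8028 − 48.2191 = 32.5837.

32.584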